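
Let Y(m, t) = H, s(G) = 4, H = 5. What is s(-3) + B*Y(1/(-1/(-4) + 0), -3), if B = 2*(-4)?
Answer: -36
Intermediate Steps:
Y(m, t) = 5
B = -8
s(-3) + B*Y(1/(-1/(-4) + 0), -3) = 4 - 8*5 = 4 - 40 = -36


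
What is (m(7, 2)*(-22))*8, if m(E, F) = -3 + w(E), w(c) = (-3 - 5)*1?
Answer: 1936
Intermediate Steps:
w(c) = -8 (w(c) = -8*1 = -8)
m(E, F) = -11 (m(E, F) = -3 - 8 = -11)
(m(7, 2)*(-22))*8 = -11*(-22)*8 = 242*8 = 1936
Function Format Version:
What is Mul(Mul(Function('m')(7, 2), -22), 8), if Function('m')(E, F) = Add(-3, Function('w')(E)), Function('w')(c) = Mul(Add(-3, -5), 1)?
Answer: 1936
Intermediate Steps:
Function('w')(c) = -8 (Function('w')(c) = Mul(-8, 1) = -8)
Function('m')(E, F) = -11 (Function('m')(E, F) = Add(-3, -8) = -11)
Mul(Mul(Function('m')(7, 2), -22), 8) = Mul(Mul(-11, -22), 8) = Mul(242, 8) = 1936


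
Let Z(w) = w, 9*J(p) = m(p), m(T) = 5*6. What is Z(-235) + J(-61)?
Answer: -695/3 ≈ -231.67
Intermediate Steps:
m(T) = 30
J(p) = 10/3 (J(p) = (⅑)*30 = 10/3)
Z(-235) + J(-61) = -235 + 10/3 = -695/3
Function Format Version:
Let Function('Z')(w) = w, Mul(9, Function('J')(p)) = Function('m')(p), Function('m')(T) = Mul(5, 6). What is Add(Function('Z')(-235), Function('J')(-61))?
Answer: Rational(-695, 3) ≈ -231.67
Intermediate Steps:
Function('m')(T) = 30
Function('J')(p) = Rational(10, 3) (Function('J')(p) = Mul(Rational(1, 9), 30) = Rational(10, 3))
Add(Function('Z')(-235), Function('J')(-61)) = Add(-235, Rational(10, 3)) = Rational(-695, 3)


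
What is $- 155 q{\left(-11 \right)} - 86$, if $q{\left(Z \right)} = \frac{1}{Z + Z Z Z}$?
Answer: $- \frac{115257}{1342} \approx -85.885$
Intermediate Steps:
$q{\left(Z \right)} = \frac{1}{Z + Z^{3}}$ ($q{\left(Z \right)} = \frac{1}{Z + Z^{2} Z} = \frac{1}{Z + Z^{3}}$)
$- 155 q{\left(-11 \right)} - 86 = - \frac{155}{-11 + \left(-11\right)^{3}} - 86 = - \frac{155}{-11 - 1331} - 86 = - \frac{155}{-1342} - 86 = \left(-155\right) \left(- \frac{1}{1342}\right) - 86 = \frac{155}{1342} - 86 = - \frac{115257}{1342}$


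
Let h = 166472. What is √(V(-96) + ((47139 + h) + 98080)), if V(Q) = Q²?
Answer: √320907 ≈ 566.49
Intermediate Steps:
√(V(-96) + ((47139 + h) + 98080)) = √((-96)² + ((47139 + 166472) + 98080)) = √(9216 + (213611 + 98080)) = √(9216 + 311691) = √320907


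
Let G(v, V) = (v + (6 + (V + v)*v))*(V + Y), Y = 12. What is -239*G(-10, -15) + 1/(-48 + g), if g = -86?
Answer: 23635187/134 ≈ 1.7638e+5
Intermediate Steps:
G(v, V) = (12 + V)*(6 + v + v*(V + v)) (G(v, V) = (v + (6 + (V + v)*v))*(V + 12) = (v + (6 + v*(V + v)))*(12 + V) = (6 + v + v*(V + v))*(12 + V) = (12 + V)*(6 + v + v*(V + v)))
-239*G(-10, -15) + 1/(-48 + g) = -239*(72 + 6*(-15) + 12*(-10) + 12*(-10)² - 15*(-10)² - 10*(-15)² + 13*(-15)*(-10)) + 1/(-48 - 86) = -239*(72 - 90 - 120 + 12*100 - 15*100 - 10*225 + 1950) + 1/(-134) = -239*(72 - 90 - 120 + 1200 - 1500 - 2250 + 1950) - 1/134 = -239*(-738) - 1/134 = 176382 - 1/134 = 23635187/134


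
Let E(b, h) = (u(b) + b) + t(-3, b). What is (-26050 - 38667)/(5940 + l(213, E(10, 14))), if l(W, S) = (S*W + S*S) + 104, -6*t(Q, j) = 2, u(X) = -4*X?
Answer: -582453/4528 ≈ -128.63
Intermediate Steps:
t(Q, j) = -⅓ (t(Q, j) = -⅙*2 = -⅓)
E(b, h) = -⅓ - 3*b (E(b, h) = (-4*b + b) - ⅓ = -3*b - ⅓ = -⅓ - 3*b)
l(W, S) = 104 + S² + S*W (l(W, S) = (S*W + S²) + 104 = (S² + S*W) + 104 = 104 + S² + S*W)
(-26050 - 38667)/(5940 + l(213, E(10, 14))) = (-26050 - 38667)/(5940 + (104 + (-⅓ - 3*10)² + (-⅓ - 3*10)*213)) = -64717/(5940 + (104 + (-⅓ - 30)² + (-⅓ - 30)*213)) = -64717/(5940 + (104 + (-91/3)² - 91/3*213)) = -64717/(5940 + (104 + 8281/9 - 6461)) = -64717/(5940 - 48932/9) = -64717/4528/9 = -64717*9/4528 = -582453/4528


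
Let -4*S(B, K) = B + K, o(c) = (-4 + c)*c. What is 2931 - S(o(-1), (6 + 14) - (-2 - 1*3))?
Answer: 5877/2 ≈ 2938.5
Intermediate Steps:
o(c) = c*(-4 + c)
S(B, K) = -B/4 - K/4 (S(B, K) = -(B + K)/4 = -B/4 - K/4)
2931 - S(o(-1), (6 + 14) - (-2 - 1*3)) = 2931 - (-(-1)*(-4 - 1)/4 - ((6 + 14) - (-2 - 1*3))/4) = 2931 - (-(-1)*(-5)/4 - (20 - (-2 - 3))/4) = 2931 - (-1/4*5 - (20 - 1*(-5))/4) = 2931 - (-5/4 - (20 + 5)/4) = 2931 - (-5/4 - 1/4*25) = 2931 - (-5/4 - 25/4) = 2931 - 1*(-15/2) = 2931 + 15/2 = 5877/2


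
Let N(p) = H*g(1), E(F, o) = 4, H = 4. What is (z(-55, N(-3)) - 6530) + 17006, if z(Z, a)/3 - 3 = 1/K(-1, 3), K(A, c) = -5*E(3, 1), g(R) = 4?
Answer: 209697/20 ≈ 10485.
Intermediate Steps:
N(p) = 16 (N(p) = 4*4 = 16)
K(A, c) = -20 (K(A, c) = -5*4 = -20)
z(Z, a) = 177/20 (z(Z, a) = 9 + 3/(-20) = 9 + 3*(-1/20) = 9 - 3/20 = 177/20)
(z(-55, N(-3)) - 6530) + 17006 = (177/20 - 6530) + 17006 = -130423/20 + 17006 = 209697/20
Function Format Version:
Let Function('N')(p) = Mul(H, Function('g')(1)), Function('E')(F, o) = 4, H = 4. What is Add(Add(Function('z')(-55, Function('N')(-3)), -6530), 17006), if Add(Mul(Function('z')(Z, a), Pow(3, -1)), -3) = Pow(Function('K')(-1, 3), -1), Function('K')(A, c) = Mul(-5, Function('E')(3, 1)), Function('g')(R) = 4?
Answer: Rational(209697, 20) ≈ 10485.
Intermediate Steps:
Function('N')(p) = 16 (Function('N')(p) = Mul(4, 4) = 16)
Function('K')(A, c) = -20 (Function('K')(A, c) = Mul(-5, 4) = -20)
Function('z')(Z, a) = Rational(177, 20) (Function('z')(Z, a) = Add(9, Mul(3, Pow(-20, -1))) = Add(9, Mul(3, Rational(-1, 20))) = Add(9, Rational(-3, 20)) = Rational(177, 20))
Add(Add(Function('z')(-55, Function('N')(-3)), -6530), 17006) = Add(Add(Rational(177, 20), -6530), 17006) = Add(Rational(-130423, 20), 17006) = Rational(209697, 20)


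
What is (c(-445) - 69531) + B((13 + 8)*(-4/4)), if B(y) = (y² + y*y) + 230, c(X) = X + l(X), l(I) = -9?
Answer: -68873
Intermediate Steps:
c(X) = -9 + X (c(X) = X - 9 = -9 + X)
B(y) = 230 + 2*y² (B(y) = (y² + y²) + 230 = 2*y² + 230 = 230 + 2*y²)
(c(-445) - 69531) + B((13 + 8)*(-4/4)) = ((-9 - 445) - 69531) + (230 + 2*((13 + 8)*(-4/4))²) = (-454 - 69531) + (230 + 2*(21*(-4*¼))²) = -69985 + (230 + 2*(21*(-1))²) = -69985 + (230 + 2*(-21)²) = -69985 + (230 + 2*441) = -69985 + (230 + 882) = -69985 + 1112 = -68873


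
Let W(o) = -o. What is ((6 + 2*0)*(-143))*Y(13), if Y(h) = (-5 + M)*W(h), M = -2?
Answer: -78078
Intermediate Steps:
Y(h) = 7*h (Y(h) = (-5 - 2)*(-h) = -(-7)*h = 7*h)
((6 + 2*0)*(-143))*Y(13) = ((6 + 2*0)*(-143))*(7*13) = ((6 + 0)*(-143))*91 = (6*(-143))*91 = -858*91 = -78078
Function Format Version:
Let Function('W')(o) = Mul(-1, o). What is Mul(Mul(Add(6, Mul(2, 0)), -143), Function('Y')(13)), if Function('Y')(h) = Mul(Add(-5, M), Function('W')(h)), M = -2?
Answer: -78078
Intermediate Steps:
Function('Y')(h) = Mul(7, h) (Function('Y')(h) = Mul(Add(-5, -2), Mul(-1, h)) = Mul(-7, Mul(-1, h)) = Mul(7, h))
Mul(Mul(Add(6, Mul(2, 0)), -143), Function('Y')(13)) = Mul(Mul(Add(6, Mul(2, 0)), -143), Mul(7, 13)) = Mul(Mul(Add(6, 0), -143), 91) = Mul(Mul(6, -143), 91) = Mul(-858, 91) = -78078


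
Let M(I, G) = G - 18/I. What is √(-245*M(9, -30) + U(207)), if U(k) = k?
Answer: √8047 ≈ 89.705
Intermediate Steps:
√(-245*M(9, -30) + U(207)) = √(-245*(-30 - 18/9) + 207) = √(-245*(-30 - 18*⅑) + 207) = √(-245*(-30 - 2) + 207) = √(-245*(-32) + 207) = √(7840 + 207) = √8047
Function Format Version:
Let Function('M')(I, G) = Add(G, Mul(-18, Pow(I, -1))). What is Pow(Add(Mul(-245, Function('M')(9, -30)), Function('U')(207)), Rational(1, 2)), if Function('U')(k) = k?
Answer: Pow(8047, Rational(1, 2)) ≈ 89.705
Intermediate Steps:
Pow(Add(Mul(-245, Function('M')(9, -30)), Function('U')(207)), Rational(1, 2)) = Pow(Add(Mul(-245, Add(-30, Mul(-18, Pow(9, -1)))), 207), Rational(1, 2)) = Pow(Add(Mul(-245, Add(-30, Mul(-18, Rational(1, 9)))), 207), Rational(1, 2)) = Pow(Add(Mul(-245, Add(-30, -2)), 207), Rational(1, 2)) = Pow(Add(Mul(-245, -32), 207), Rational(1, 2)) = Pow(Add(7840, 207), Rational(1, 2)) = Pow(8047, Rational(1, 2))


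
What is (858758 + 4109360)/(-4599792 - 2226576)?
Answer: -2484059/3413184 ≈ -0.72778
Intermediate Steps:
(858758 + 4109360)/(-4599792 - 2226576) = 4968118/(-6826368) = 4968118*(-1/6826368) = -2484059/3413184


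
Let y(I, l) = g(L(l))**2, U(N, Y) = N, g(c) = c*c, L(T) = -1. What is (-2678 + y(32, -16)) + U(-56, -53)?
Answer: -2733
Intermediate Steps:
g(c) = c**2
y(I, l) = 1 (y(I, l) = ((-1)**2)**2 = 1**2 = 1)
(-2678 + y(32, -16)) + U(-56, -53) = (-2678 + 1) - 56 = -2677 - 56 = -2733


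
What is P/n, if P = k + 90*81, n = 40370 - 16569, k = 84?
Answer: 7374/23801 ≈ 0.30982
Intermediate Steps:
n = 23801
P = 7374 (P = 84 + 90*81 = 84 + 7290 = 7374)
P/n = 7374/23801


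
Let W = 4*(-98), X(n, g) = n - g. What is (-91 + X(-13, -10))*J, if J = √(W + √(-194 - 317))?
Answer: -94*√(-392 + I*√511) ≈ -53.64 - 1861.9*I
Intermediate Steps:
W = -392
J = √(-392 + I*√511) (J = √(-392 + √(-194 - 317)) = √(-392 + √(-511)) = √(-392 + I*√511) ≈ 0.57063 + 19.807*I)
(-91 + X(-13, -10))*J = (-91 + (-13 - 1*(-10)))*√(-392 + I*√511) = (-91 + (-13 + 10))*√(-392 + I*√511) = (-91 - 3)*√(-392 + I*√511) = -94*√(-392 + I*√511)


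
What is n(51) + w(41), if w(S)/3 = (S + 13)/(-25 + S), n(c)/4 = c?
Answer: 1713/8 ≈ 214.13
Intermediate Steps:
n(c) = 4*c
w(S) = 3*(13 + S)/(-25 + S) (w(S) = 3*((S + 13)/(-25 + S)) = 3*((13 + S)/(-25 + S)) = 3*(13 + S)/(-25 + S))
n(51) + w(41) = 4*51 + 3*(13 + 41)/(-25 + 41) = 204 + 3*54/16 = 204 + 3*(1/16)*54 = 204 + 81/8 = 1713/8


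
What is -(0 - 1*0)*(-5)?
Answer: 0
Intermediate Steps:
-(0 - 1*0)*(-5) = -(0 + 0)*(-5) = -1*0*(-5) = 0*(-5) = 0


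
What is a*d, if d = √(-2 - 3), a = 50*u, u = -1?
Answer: -50*I*√5 ≈ -111.8*I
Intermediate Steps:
a = -50 (a = 50*(-1) = -50)
d = I*√5 (d = √(-5) = I*√5 ≈ 2.2361*I)
a*d = -50*I*√5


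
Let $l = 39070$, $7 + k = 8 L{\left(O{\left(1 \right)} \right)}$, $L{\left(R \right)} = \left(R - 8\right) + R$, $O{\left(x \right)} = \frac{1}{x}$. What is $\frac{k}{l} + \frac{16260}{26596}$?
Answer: $\frac{31690771}{51955286} \approx 0.60996$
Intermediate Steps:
$L{\left(R \right)} = -8 + 2 R$ ($L{\left(R \right)} = \left(-8 + R\right) + R = -8 + 2 R$)
$k = -55$ ($k = -7 + 8 \left(-8 + \frac{2}{1}\right) = -7 + 8 \left(-8 + 2 \cdot 1\right) = -7 + 8 \left(-8 + 2\right) = -7 + 8 \left(-6\right) = -7 - 48 = -55$)
$\frac{k}{l} + \frac{16260}{26596} = - \frac{55}{39070} + \frac{16260}{26596} = \left(-55\right) \frac{1}{39070} + 16260 \cdot \frac{1}{26596} = - \frac{11}{7814} + \frac{4065}{6649} = \frac{31690771}{51955286}$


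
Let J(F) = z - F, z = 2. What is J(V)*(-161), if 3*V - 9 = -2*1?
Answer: 161/3 ≈ 53.667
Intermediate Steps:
V = 7/3 (V = 3 + (-2*1)/3 = 3 + (1/3)*(-2) = 3 - 2/3 = 7/3 ≈ 2.3333)
J(F) = 2 - F
J(V)*(-161) = (2 - 1*7/3)*(-161) = (2 - 7/3)*(-161) = -1/3*(-161) = 161/3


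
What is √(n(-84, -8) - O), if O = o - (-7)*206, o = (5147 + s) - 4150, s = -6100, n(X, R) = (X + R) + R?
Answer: √3561 ≈ 59.674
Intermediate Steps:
n(X, R) = X + 2*R (n(X, R) = (R + X) + R = X + 2*R)
o = -5103 (o = (5147 - 6100) - 4150 = -953 - 4150 = -5103)
O = -3661 (O = -5103 - (-7)*206 = -5103 - 1*(-1442) = -5103 + 1442 = -3661)
√(n(-84, -8) - O) = √((-84 + 2*(-8)) - 1*(-3661)) = √((-84 - 16) + 3661) = √(-100 + 3661) = √3561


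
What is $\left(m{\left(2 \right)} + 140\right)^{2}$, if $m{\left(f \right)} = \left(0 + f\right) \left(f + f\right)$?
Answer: $21904$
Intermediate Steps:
$m{\left(f \right)} = 2 f^{2}$ ($m{\left(f \right)} = f 2 f = 2 f^{2}$)
$\left(m{\left(2 \right)} + 140\right)^{2} = \left(2 \cdot 2^{2} + 140\right)^{2} = \left(2 \cdot 4 + 140\right)^{2} = \left(8 + 140\right)^{2} = 148^{2} = 21904$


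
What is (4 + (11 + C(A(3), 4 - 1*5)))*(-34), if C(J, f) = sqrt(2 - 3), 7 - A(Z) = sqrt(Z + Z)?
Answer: -510 - 34*I ≈ -510.0 - 34.0*I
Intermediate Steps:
A(Z) = 7 - sqrt(2)*sqrt(Z) (A(Z) = 7 - sqrt(Z + Z) = 7 - sqrt(2*Z) = 7 - sqrt(2)*sqrt(Z))
C(J, f) = I (C(J, f) = sqrt(-1) = I)
(4 + (11 + C(A(3), 4 - 1*5)))*(-34) = (4 + (11 + I))*(-34) = (15 + I)*(-34) = -510 - 34*I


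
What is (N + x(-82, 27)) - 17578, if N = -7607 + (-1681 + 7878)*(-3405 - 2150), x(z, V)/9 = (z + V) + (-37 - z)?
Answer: -34449610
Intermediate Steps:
x(z, V) = -333 + 9*V (x(z, V) = 9*((z + V) + (-37 - z)) = 9*((V + z) + (-37 - z)) = 9*(-37 + V) = -333 + 9*V)
N = -34431942 (N = -7607 + 6197*(-5555) = -7607 - 34424335 = -34431942)
(N + x(-82, 27)) - 17578 = (-34431942 + (-333 + 9*27)) - 17578 = (-34431942 + (-333 + 243)) - 17578 = (-34431942 - 90) - 17578 = -34432032 - 17578 = -34449610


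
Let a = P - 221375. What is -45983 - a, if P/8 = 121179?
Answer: -794040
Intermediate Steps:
P = 969432 (P = 8*121179 = 969432)
a = 748057 (a = 969432 - 221375 = 748057)
-45983 - a = -45983 - 1*748057 = -45983 - 748057 = -794040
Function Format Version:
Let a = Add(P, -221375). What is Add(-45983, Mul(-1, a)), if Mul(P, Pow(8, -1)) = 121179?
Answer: -794040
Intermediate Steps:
P = 969432 (P = Mul(8, 121179) = 969432)
a = 748057 (a = Add(969432, -221375) = 748057)
Add(-45983, Mul(-1, a)) = Add(-45983, Mul(-1, 748057)) = Add(-45983, -748057) = -794040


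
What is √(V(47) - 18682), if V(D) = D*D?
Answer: 17*I*√57 ≈ 128.35*I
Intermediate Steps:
V(D) = D²
√(V(47) - 18682) = √(47² - 18682) = √(2209 - 18682) = √(-16473) = 17*I*√57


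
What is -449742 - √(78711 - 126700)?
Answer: -449742 - I*√47989 ≈ -4.4974e+5 - 219.06*I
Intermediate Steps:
-449742 - √(78711 - 126700) = -449742 - √(-47989) = -449742 - I*√47989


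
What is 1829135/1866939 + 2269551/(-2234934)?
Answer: -5522861937/154536498038 ≈ -0.035738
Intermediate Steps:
1829135/1866939 + 2269551/(-2234934) = 1829135*(1/1866939) + 2269551*(-1/2234934) = 1829135/1866939 - 756517/744978 = -5522861937/154536498038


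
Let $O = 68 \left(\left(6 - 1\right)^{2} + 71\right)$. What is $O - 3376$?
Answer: $3152$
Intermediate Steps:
$O = 6528$ ($O = 68 \left(5^{2} + 71\right) = 68 \left(25 + 71\right) = 68 \cdot 96 = 6528$)
$O - 3376 = 6528 - 3376 = 3152$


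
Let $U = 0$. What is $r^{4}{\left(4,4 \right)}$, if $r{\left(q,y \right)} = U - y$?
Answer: $256$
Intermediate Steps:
$r{\left(q,y \right)} = - y$ ($r{\left(q,y \right)} = 0 - y = - y$)
$r^{4}{\left(4,4 \right)} = \left(\left(-1\right) 4\right)^{4} = \left(-4\right)^{4} = 256$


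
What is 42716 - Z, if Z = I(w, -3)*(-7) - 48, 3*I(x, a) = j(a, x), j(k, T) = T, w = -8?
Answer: 128236/3 ≈ 42745.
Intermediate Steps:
I(x, a) = x/3
Z = -88/3 (Z = ((⅓)*(-8))*(-7) - 48 = -8/3*(-7) - 48 = 56/3 - 48 = -88/3 ≈ -29.333)
42716 - Z = 42716 - 1*(-88/3) = 42716 + 88/3 = 128236/3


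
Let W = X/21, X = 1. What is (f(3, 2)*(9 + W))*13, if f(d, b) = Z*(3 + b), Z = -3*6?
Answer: -74100/7 ≈ -10586.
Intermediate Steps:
Z = -18
W = 1/21 ≈ 0.047619
f(d, b) = -54 - 18*b (f(d, b) = -18*(3 + b) = -54 - 18*b)
(f(3, 2)*(9 + W))*13 = ((-54 - 18*2)*(9 + 1/21))*13 = ((-54 - 36)*(190/21))*13 = -90*190/21*13 = -5700/7*13 = -74100/7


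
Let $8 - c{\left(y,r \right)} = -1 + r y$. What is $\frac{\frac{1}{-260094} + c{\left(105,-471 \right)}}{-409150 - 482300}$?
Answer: $- \frac{2573057923}{46372159260} \approx -0.055487$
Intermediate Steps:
$c{\left(y,r \right)} = 9 - r y$ ($c{\left(y,r \right)} = 8 - \left(-1 + r y\right) = 9 - r y$)
$\frac{\frac{1}{-260094} + c{\left(105,-471 \right)}}{-409150 - 482300} = \frac{\frac{1}{-260094} - \left(-9 - 49455\right)}{-409150 - 482300} = \frac{- \frac{1}{260094} + \left(9 + 49455\right)}{-891450} = \left(- \frac{1}{260094} + 49464\right) \left(- \frac{1}{891450}\right) = \frac{12865289615}{260094} \left(- \frac{1}{891450}\right) = - \frac{2573057923}{46372159260}$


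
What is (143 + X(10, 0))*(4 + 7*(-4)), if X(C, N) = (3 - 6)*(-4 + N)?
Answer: -3720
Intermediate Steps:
X(C, N) = 12 - 3*N (X(C, N) = -3*(-4 + N) = 12 - 3*N)
(143 + X(10, 0))*(4 + 7*(-4)) = (143 + (12 - 3*0))*(4 + 7*(-4)) = (143 + (12 + 0))*(4 - 28) = (143 + 12)*(-24) = 155*(-24) = -3720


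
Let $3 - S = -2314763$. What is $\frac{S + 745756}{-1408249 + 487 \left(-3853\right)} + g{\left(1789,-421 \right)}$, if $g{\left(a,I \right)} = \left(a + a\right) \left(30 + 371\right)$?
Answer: $\frac{2356377422479}{1642330} \approx 1.4348 \cdot 10^{6}$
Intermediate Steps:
$S = 2314766$ ($S = 3 - -2314763 = 3 + 2314763 = 2314766$)
$g{\left(a,I \right)} = 802 a$ ($g{\left(a,I \right)} = 2 a 401 = 802 a$)
$\frac{S + 745756}{-1408249 + 487 \left(-3853\right)} + g{\left(1789,-421 \right)} = \frac{2314766 + 745756}{-1408249 + 487 \left(-3853\right)} + 802 \cdot 1789 = \frac{3060522}{-1408249 - 1876411} + 1434778 = \frac{3060522}{-3284660} + 1434778 = 3060522 \left(- \frac{1}{3284660}\right) + 1434778 = - \frac{1530261}{1642330} + 1434778 = \frac{2356377422479}{1642330}$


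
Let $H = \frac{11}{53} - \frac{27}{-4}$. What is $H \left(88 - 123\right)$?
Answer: $- \frac{51625}{212} \approx -243.51$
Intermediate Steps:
$H = \frac{1475}{212}$ ($H = 11 \cdot \frac{1}{53} - - \frac{27}{4} = \frac{11}{53} + \frac{27}{4} = \frac{1475}{212} \approx 6.9576$)
$H \left(88 - 123\right) = \frac{1475 \left(88 - 123\right)}{212} = \frac{1475}{212} \left(-35\right) = - \frac{51625}{212}$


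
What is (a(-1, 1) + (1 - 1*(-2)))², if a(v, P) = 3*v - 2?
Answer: 4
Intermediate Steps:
a(v, P) = -2 + 3*v
(a(-1, 1) + (1 - 1*(-2)))² = ((-2 + 3*(-1)) + (1 - 1*(-2)))² = ((-2 - 3) + (1 + 2))² = (-5 + 3)² = (-2)² = 4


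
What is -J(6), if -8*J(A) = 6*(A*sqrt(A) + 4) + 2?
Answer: 13/4 + 9*sqrt(6)/2 ≈ 14.273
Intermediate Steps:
J(A) = -13/4 - 3*A**(3/2)/4 (J(A) = -(6*(A*sqrt(A) + 4) + 2)/8 = -(6*(A**(3/2) + 4) + 2)/8 = -(6*(4 + A**(3/2)) + 2)/8 = -((24 + 6*A**(3/2)) + 2)/8 = -(26 + 6*A**(3/2))/8 = -13/4 - 3*A**(3/2)/4)
-J(6) = -(-13/4 - 9*sqrt(6)/2) = 13/4 + 9*sqrt(6)/2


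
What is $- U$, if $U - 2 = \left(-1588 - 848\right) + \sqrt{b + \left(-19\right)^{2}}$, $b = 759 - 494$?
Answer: $2434 - \sqrt{626} \approx 2409.0$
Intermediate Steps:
$b = 265$ ($b = 759 - 494 = 265$)
$U = -2434 + \sqrt{626}$ ($U = 2 + \left(\left(-1588 - 848\right) + \sqrt{265 + \left(-19\right)^{2}}\right) = 2 - \left(2436 - \sqrt{265 + 361}\right) = 2 - \left(2436 - \sqrt{626}\right) = -2434 + \sqrt{626} \approx -2409.0$)
$- U = - (-2434 + \sqrt{626}) = 2434 - \sqrt{626}$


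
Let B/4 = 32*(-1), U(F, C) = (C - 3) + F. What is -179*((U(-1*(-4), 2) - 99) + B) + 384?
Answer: 40480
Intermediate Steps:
U(F, C) = -3 + C + F (U(F, C) = (-3 + C) + F = -3 + C + F)
B = -128 (B = 4*(32*(-1)) = 4*(-32) = -128)
-179*((U(-1*(-4), 2) - 99) + B) + 384 = -179*(((-3 + 2 - 1*(-4)) - 99) - 128) + 384 = -179*(((-3 + 2 + 4) - 99) - 128) + 384 = -179*((3 - 99) - 128) + 384 = -179*(-96 - 128) + 384 = -179*(-224) + 384 = 40096 + 384 = 40480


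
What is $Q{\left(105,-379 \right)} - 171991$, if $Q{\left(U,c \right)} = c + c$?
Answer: $-172749$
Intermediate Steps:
$Q{\left(U,c \right)} = 2 c$
$Q{\left(105,-379 \right)} - 171991 = 2 \left(-379\right) - 171991 = -758 - 171991 = -172749$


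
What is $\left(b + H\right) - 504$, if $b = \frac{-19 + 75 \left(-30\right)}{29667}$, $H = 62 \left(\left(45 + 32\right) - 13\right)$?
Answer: $\frac{102764219}{29667} \approx 3463.9$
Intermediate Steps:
$H = 3968$ ($H = 62 \left(77 - 13\right) = 62 \cdot 64 = 3968$)
$b = - \frac{2269}{29667}$ ($b = \left(-19 - 2250\right) \frac{1}{29667} = \left(-2269\right) \frac{1}{29667} = - \frac{2269}{29667} \approx -0.076482$)
$\left(b + H\right) - 504 = \left(- \frac{2269}{29667} + 3968\right) - 504 = \frac{117716387}{29667} - 504 = \frac{102764219}{29667}$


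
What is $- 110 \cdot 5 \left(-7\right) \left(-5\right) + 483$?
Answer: $-18767$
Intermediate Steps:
$- 110 \cdot 5 \left(-7\right) \left(-5\right) + 483 = - 110 \left(\left(-35\right) \left(-5\right)\right) + 483 = \left(-110\right) 175 + 483 = -19250 + 483 = -18767$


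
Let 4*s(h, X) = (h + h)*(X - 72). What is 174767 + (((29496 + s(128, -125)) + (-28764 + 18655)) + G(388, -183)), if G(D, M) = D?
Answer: 181934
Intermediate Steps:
s(h, X) = h*(-72 + X)/2 (s(h, X) = ((h + h)*(X - 72))/4 = ((2*h)*(-72 + X))/4 = (2*h*(-72 + X))/4 = h*(-72 + X)/2)
174767 + (((29496 + s(128, -125)) + (-28764 + 18655)) + G(388, -183)) = 174767 + (((29496 + (½)*128*(-72 - 125)) + (-28764 + 18655)) + 388) = 174767 + (((29496 + (½)*128*(-197)) - 10109) + 388) = 174767 + (((29496 - 12608) - 10109) + 388) = 174767 + ((16888 - 10109) + 388) = 174767 + (6779 + 388) = 174767 + 7167 = 181934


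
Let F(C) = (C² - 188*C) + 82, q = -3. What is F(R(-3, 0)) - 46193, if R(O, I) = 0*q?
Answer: -46111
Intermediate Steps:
R(O, I) = 0 (R(O, I) = 0*(-3) = 0)
F(C) = 82 + C² - 188*C
F(R(-3, 0)) - 46193 = (82 + 0² - 188*0) - 46193 = (82 + 0 + 0) - 46193 = 82 - 46193 = -46111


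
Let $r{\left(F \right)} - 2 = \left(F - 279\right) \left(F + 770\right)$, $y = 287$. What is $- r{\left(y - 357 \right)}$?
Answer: $244298$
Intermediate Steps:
$r{\left(F \right)} = 2 + \left(-279 + F\right) \left(770 + F\right)$ ($r{\left(F \right)} = 2 + \left(F - 279\right) \left(F + 770\right) = 2 + \left(-279 + F\right) \left(770 + F\right)$)
$- r{\left(y - 357 \right)} = - (-214828 + \left(287 - 357\right)^{2} + 491 \left(287 - 357\right)) = - (-214828 + \left(-70\right)^{2} + 491 \left(-70\right)) = - (-214828 + 4900 - 34370) = \left(-1\right) \left(-244298\right) = 244298$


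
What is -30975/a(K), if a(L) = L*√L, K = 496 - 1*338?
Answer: -30975*√158/24964 ≈ -15.596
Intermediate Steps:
K = 158 (K = 496 - 338 = 158)
a(L) = L^(3/2)
-30975/a(K) = -30975*√158/24964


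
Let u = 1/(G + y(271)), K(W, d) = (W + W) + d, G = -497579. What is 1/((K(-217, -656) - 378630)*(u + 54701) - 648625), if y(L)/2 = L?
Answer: -497037/10324309588442045 ≈ -4.8142e-11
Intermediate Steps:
y(L) = 2*L
K(W, d) = d + 2*W (K(W, d) = 2*W + d = d + 2*W)
u = -1/497037 (u = 1/(-497579 + 2*271) = 1/(-497579 + 542) = 1/(-497037) = -1/497037 ≈ -2.0119e-6)
1/((K(-217, -656) - 378630)*(u + 54701) - 648625) = 1/(((-656 + 2*(-217)) - 378630)*(-1/497037 + 54701) - 648625) = 1/(((-656 - 434) - 378630)*(27188420936/497037) - 648625) = 1/((-1090 - 378630)*(27188420936/497037) - 648625) = 1/(-379720*27188420936/497037 - 648625) = 1/(-10323987197817920/497037 - 648625) = 1/(-10324309588442045/497037) = -497037/10324309588442045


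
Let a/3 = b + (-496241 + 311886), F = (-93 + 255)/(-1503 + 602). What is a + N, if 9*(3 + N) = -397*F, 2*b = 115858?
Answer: -341725035/901 ≈ -3.7927e+5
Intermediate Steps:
b = 57929 (b = (½)*115858 = 57929)
F = -162/901 (F = 162/(-901) = 162*(-1/901) = -162/901 ≈ -0.17980)
N = 4443/901 (N = -3 + (-397*(-162/901))/9 = -3 + (⅑)*(64314/901) = -3 + 7146/901 = 4443/901 ≈ 4.9312)
a = -379278 (a = 3*(57929 + (-496241 + 311886)) = 3*(57929 - 184355) = 3*(-126426) = -379278)
a + N = -379278 + 4443/901 = -341725035/901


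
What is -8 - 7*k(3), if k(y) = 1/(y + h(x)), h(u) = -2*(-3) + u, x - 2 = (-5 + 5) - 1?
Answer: -87/10 ≈ -8.7000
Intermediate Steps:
x = 1 (x = 2 + ((-5 + 5) - 1) = 2 + (0 - 1) = 2 - 1 = 1)
h(u) = 6 + u
k(y) = 1/(7 + y) (k(y) = 1/(y + (6 + 1)) = 1/(y + 7) = 1/(7 + y))
-8 - 7*k(3) = -8 - 7/(7 + 3) = -8 - 7/10 = -87/10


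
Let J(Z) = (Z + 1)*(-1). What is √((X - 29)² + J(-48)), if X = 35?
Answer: √83 ≈ 9.1104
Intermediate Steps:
J(Z) = -1 - Z (J(Z) = (1 + Z)*(-1) = -1 - Z)
√((X - 29)² + J(-48)) = √((35 - 29)² + (-1 - 1*(-48))) = √(6² + (-1 + 48)) = √(36 + 47) = √83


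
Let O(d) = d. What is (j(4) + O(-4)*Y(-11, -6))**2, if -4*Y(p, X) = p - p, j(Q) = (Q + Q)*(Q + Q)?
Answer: 4096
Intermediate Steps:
j(Q) = 4*Q**2 (j(Q) = (2*Q)*(2*Q) = 4*Q**2)
Y(p, X) = 0 (Y(p, X) = -(p - p)/4 = -1/4*0 = 0)
(j(4) + O(-4)*Y(-11, -6))**2 = (4*4**2 - 4*0)**2 = (4*16 + 0)**2 = (64 + 0)**2 = 64**2 = 4096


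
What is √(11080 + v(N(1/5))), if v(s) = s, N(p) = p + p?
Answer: √277010/5 ≈ 105.26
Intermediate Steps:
N(p) = 2*p
√(11080 + v(N(1/5))) = √(11080 + 2/5) = √(11080 + 2*(⅕)) = √(11080 + ⅖) = √(55402/5) = √277010/5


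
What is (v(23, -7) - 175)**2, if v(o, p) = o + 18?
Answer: 17956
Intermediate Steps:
v(o, p) = 18 + o
(v(23, -7) - 175)**2 = ((18 + 23) - 175)**2 = (41 - 175)**2 = (-134)**2 = 17956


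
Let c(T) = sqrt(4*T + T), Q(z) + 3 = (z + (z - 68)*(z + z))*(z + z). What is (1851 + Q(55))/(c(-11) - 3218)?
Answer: 480775636/10355579 + 149402*I*sqrt(55)/10355579 ≈ 46.427 + 0.10699*I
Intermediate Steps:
Q(z) = -3 + 2*z*(z + 2*z*(-68 + z)) (Q(z) = -3 + (z + (z - 68)*(z + z))*(z + z) = -3 + (z + (-68 + z)*(2*z))*(2*z) = -3 + (z + 2*z*(-68 + z))*(2*z) = -3 + 2*z*(z + 2*z*(-68 + z)))
c(T) = sqrt(5)*sqrt(T) (c(T) = sqrt(5*T) = sqrt(5)*sqrt(T))
(1851 + Q(55))/(c(-11) - 3218) = (1851 + (-3 - 270*55**2 + 4*55**3))/(sqrt(5)*sqrt(-11) - 3218) = (1851 + (-3 - 270*3025 + 4*166375))/(sqrt(5)*(I*sqrt(11)) - 3218) = (1851 + (-3 - 816750 + 665500))/(I*sqrt(55) - 3218) = (1851 - 151253)/(-3218 + I*sqrt(55)) = -149402/(-3218 + I*sqrt(55))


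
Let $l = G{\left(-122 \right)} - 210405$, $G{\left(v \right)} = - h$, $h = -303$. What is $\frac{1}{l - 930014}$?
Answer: $- \frac{1}{1140116} \approx -8.771 \cdot 10^{-7}$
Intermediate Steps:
$G{\left(v \right)} = 303$ ($G{\left(v \right)} = \left(-1\right) \left(-303\right) = 303$)
$l = -210102$ ($l = 303 - 210405 = -210102$)
$\frac{1}{l - 930014} = \frac{1}{-210102 - 930014} = \frac{1}{-1140116} = - \frac{1}{1140116}$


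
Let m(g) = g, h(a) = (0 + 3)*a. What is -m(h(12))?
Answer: -36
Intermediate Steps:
h(a) = 3*a
-m(h(12)) = -3*12 = -1*36 = -36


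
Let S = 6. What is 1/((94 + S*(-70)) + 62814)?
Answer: 1/62488 ≈ 1.6003e-5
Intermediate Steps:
1/((94 + S*(-70)) + 62814) = 1/((94 + 6*(-70)) + 62814) = 1/((94 - 420) + 62814) = 1/(-326 + 62814) = 1/62488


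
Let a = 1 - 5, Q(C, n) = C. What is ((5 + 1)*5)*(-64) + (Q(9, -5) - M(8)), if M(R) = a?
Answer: -1907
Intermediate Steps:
a = -4
M(R) = -4
((5 + 1)*5)*(-64) + (Q(9, -5) - M(8)) = ((5 + 1)*5)*(-64) + (9 - 1*(-4)) = (6*5)*(-64) + (9 + 4) = 30*(-64) + 13 = -1920 + 13 = -1907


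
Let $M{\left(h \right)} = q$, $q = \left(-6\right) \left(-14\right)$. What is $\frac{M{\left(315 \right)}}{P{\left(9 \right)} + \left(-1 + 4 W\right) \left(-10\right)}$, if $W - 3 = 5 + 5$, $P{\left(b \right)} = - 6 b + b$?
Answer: $- \frac{28}{185} \approx -0.15135$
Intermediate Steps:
$P{\left(b \right)} = - 5 b$
$W = 13$ ($W = 3 + \left(5 + 5\right) = 3 + 10 = 13$)
$q = 84$
$M{\left(h \right)} = 84$
$\frac{M{\left(315 \right)}}{P{\left(9 \right)} + \left(-1 + 4 W\right) \left(-10\right)} = \frac{84}{\left(-5\right) 9 + \left(-1 + 4 \cdot 13\right) \left(-10\right)} = \frac{84}{-45 + \left(-1 + 52\right) \left(-10\right)} = \frac{84}{-45 + 51 \left(-10\right)} = \frac{84}{-45 - 510} = \frac{84}{-555} = 84 \left(- \frac{1}{555}\right) = - \frac{28}{185}$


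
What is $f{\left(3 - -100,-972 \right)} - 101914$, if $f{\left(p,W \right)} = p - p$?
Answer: $-101914$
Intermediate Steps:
$f{\left(p,W \right)} = 0$
$f{\left(3 - -100,-972 \right)} - 101914 = 0 - 101914 = -101914$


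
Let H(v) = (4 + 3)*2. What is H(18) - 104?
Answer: -90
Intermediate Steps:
H(v) = 14 (H(v) = 7*2 = 14)
H(18) - 104 = 14 - 104 = -90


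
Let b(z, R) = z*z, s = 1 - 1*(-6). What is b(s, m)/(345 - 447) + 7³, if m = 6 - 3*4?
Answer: 34937/102 ≈ 342.52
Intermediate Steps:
m = -6 (m = 6 - 12 = -6)
s = 7 (s = 1 + 6 = 7)
b(z, R) = z²
b(s, m)/(345 - 447) + 7³ = 7²/(345 - 447) + 7³ = 49/(-102) + 343 = -1/102*49 + 343 = -49/102 + 343 = 34937/102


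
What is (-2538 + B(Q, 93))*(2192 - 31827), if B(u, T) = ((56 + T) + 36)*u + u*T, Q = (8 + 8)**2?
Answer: -2033850050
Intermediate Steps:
Q = 256 (Q = 16**2 = 256)
B(u, T) = T*u + u*(92 + T) (B(u, T) = (92 + T)*u + T*u = u*(92 + T) + T*u = T*u + u*(92 + T))
(-2538 + B(Q, 93))*(2192 - 31827) = (-2538 + 2*256*(46 + 93))*(2192 - 31827) = (-2538 + 2*256*139)*(-29635) = (-2538 + 71168)*(-29635) = 68630*(-29635) = -2033850050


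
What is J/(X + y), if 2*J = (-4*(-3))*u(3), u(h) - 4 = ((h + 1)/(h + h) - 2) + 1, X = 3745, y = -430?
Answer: 22/3315 ≈ 0.0066365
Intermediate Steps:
u(h) = 3 + (1 + h)/(2*h) (u(h) = 4 + (((h + 1)/(h + h) - 2) + 1) = 4 + (((1 + h)/((2*h)) - 2) + 1) = 4 + (((1 + h)*(1/(2*h)) - 2) + 1) = 4 + (((1 + h)/(2*h) - 2) + 1) = 4 + ((-2 + (1 + h)/(2*h)) + 1) = 4 + (-1 + (1 + h)/(2*h)) = 3 + (1 + h)/(2*h))
J = 22 (J = ((-4*(-3))*((½)*(1 + 7*3)/3))/2 = (12*((½)*(⅓)*(1 + 21)))/2 = (12*((½)*(⅓)*22))/2 = (12*(11/3))/2 = (½)*44 = 22)
J/(X + y) = 22/(3745 - 430) = 22/3315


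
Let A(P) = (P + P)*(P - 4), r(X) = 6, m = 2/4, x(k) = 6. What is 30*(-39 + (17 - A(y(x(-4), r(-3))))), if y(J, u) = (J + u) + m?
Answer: -7035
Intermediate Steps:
m = ½ (m = 2*(¼) = ½ ≈ 0.50000)
y(J, u) = ½ + J + u (y(J, u) = (J + u) + ½ = ½ + J + u)
A(P) = 2*P*(-4 + P) (A(P) = (2*P)*(-4 + P) = 2*P*(-4 + P))
30*(-39 + (17 - A(y(x(-4), r(-3))))) = 30*(-39 + (17 - 2*(½ + 6 + 6)*(-4 + (½ + 6 + 6)))) = 30*(-39 + (17 - 2*25*(-4 + 25/2)/2)) = 30*(-39 + (17 - 2*25*17/(2*2))) = 30*(-39 + (17 - 1*425/2)) = 30*(-39 + (17 - 425/2)) = 30*(-39 - 391/2) = 30*(-469/2) = -7035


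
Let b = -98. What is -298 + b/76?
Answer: -11373/38 ≈ -299.29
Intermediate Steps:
-298 + b/76 = -298 - 98/76 = -298 + (1/76)*(-98) = -298 - 49/38 = -11373/38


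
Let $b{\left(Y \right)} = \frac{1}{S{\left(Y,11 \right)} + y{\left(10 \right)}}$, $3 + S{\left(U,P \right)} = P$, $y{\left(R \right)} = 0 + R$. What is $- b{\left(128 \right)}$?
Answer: $- \frac{1}{18} \approx -0.055556$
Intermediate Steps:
$y{\left(R \right)} = R$
$S{\left(U,P \right)} = -3 + P$
$b{\left(Y \right)} = \frac{1}{18}$ ($b{\left(Y \right)} = \frac{1}{\left(-3 + 11\right) + 10} = \frac{1}{8 + 10} = \frac{1}{18}$)
$- b{\left(128 \right)} = \left(-1\right) \frac{1}{18} = - \frac{1}{18}$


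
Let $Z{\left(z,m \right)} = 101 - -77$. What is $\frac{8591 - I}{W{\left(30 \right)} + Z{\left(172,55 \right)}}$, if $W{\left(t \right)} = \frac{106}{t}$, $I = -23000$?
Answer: $\frac{67695}{389} \approx 174.02$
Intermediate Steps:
$Z{\left(z,m \right)} = 178$ ($Z{\left(z,m \right)} = 101 + 77 = 178$)
$\frac{8591 - I}{W{\left(30 \right)} + Z{\left(172,55 \right)}} = \frac{8591 - -23000}{\frac{106}{30} + 178} = \frac{8591 + 23000}{106 \cdot \frac{1}{30} + 178} = \frac{31591}{\frac{53}{15} + 178} = \frac{31591}{\frac{2723}{15}} = 31591 \cdot \frac{15}{2723} = \frac{67695}{389}$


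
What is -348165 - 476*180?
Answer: -433845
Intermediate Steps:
-348165 - 476*180 = -348165 - 1*85680 = -348165 - 85680 = -433845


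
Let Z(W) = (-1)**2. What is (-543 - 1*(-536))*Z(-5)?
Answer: -7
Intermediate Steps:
Z(W) = 1
(-543 - 1*(-536))*Z(-5) = (-543 - 1*(-536))*1 = (-543 + 536)*1 = -7*1 = -7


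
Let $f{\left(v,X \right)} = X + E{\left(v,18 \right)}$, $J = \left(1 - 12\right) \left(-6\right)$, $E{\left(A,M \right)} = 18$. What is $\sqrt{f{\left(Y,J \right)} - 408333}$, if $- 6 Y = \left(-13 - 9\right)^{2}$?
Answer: $3 i \sqrt{45361} \approx 638.94 i$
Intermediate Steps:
$Y = - \frac{242}{3}$ ($Y = - \frac{\left(-13 - 9\right)^{2}}{6} = - \frac{\left(-22\right)^{2}}{6} = \left(- \frac{1}{6}\right) 484 = - \frac{242}{3} \approx -80.667$)
$J = 66$ ($J = \left(-11\right) \left(-6\right) = 66$)
$f{\left(v,X \right)} = 18 + X$ ($f{\left(v,X \right)} = X + 18 = 18 + X$)
$\sqrt{f{\left(Y,J \right)} - 408333} = \sqrt{\left(18 + 66\right) - 408333} = \sqrt{84 - 408333} = \sqrt{-408249} = 3 i \sqrt{45361}$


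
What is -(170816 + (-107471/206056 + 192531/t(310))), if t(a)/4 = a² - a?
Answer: -280965303104557/1644842020 ≈ -1.7082e+5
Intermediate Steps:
t(a) = -4*a + 4*a² (t(a) = 4*(a² - a) = -4*a + 4*a²)
-(170816 + (-107471/206056 + 192531/t(310))) = -(170816 + (-107471/206056 + 192531/((4*310*(-1 + 310))))) = -(170816 + (-107471*1/206056 + 192531/((4*310*309)))) = -(170816 + (-107471/206056 + 192531/383160)) = -(170816 + (-107471/206056 + 192531*(1/383160))) = -(170816 + (-107471/206056 + 64177/127720)) = -(170816 - 31383763/1644842020) = -1*280965303104557/1644842020 = -280965303104557/1644842020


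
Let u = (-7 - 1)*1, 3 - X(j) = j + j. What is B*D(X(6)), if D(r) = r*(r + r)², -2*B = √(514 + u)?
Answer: 1458*√506 ≈ 32797.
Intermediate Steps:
X(j) = 3 - 2*j (X(j) = 3 - (j + j) = 3 - 2*j)
u = -8 (u = -8*1 = -8)
B = -√506/2 (B = -√(514 - 8)/2 = -√506/2 ≈ -11.247)
D(r) = 4*r³ (D(r) = r*(2*r)² = r*(4*r²) = 4*r³)
B*D(X(6)) = (-√506/2)*(4*(3 - 2*6)³) = (-√506/2)*(4*(3 - 12)³) = (-√506/2)*(4*(-9)³) = (-√506/2)*(4*(-729)) = -√506/2*(-2916) = 1458*√506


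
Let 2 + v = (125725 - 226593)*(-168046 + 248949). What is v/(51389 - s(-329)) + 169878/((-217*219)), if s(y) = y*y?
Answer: 64633819154747/450296266 ≈ 1.4354e+5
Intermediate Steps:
s(y) = y²
v = -8160523806 (v = -2 + (125725 - 226593)*(-168046 + 248949) = -2 - 100868*80903 = -2 - 8160523804 = -8160523806)
v/(51389 - s(-329)) + 169878/((-217*219)) = -8160523806/(51389 - 1*(-329)²) + 169878/((-217*219)) = -8160523806/(51389 - 1*108241) + 169878/(-47523) = -8160523806/(51389 - 108241) + 169878*(-1/47523) = -8160523806/(-56852) - 56626/15841 = -8160523806*(-1/56852) - 56626/15841 = 4080261903/28426 - 56626/15841 = 64633819154747/450296266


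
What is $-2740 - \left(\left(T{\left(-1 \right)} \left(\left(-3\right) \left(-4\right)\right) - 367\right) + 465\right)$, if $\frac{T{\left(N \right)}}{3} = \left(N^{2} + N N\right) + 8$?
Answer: $-3198$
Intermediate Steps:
$T{\left(N \right)} = 24 + 6 N^{2}$ ($T{\left(N \right)} = 3 \left(\left(N^{2} + N N\right) + 8\right) = 3 \left(\left(N^{2} + N^{2}\right) + 8\right) = 3 \left(2 N^{2} + 8\right) = 3 \left(8 + 2 N^{2}\right) = 24 + 6 N^{2}$)
$-2740 - \left(\left(T{\left(-1 \right)} \left(\left(-3\right) \left(-4\right)\right) - 367\right) + 465\right) = -2740 - \left(\left(\left(24 + 6 \left(-1\right)^{2}\right) \left(\left(-3\right) \left(-4\right)\right) - 367\right) + 465\right) = -2740 - \left(\left(\left(24 + 6 \cdot 1\right) 12 - 367\right) + 465\right) = -2740 - \left(\left(\left(24 + 6\right) 12 - 367\right) + 465\right) = -2740 - \left(\left(30 \cdot 12 - 367\right) + 465\right) = -2740 - \left(\left(360 - 367\right) + 465\right) = -2740 - \left(-7 + 465\right) = -2740 - 458 = -3198$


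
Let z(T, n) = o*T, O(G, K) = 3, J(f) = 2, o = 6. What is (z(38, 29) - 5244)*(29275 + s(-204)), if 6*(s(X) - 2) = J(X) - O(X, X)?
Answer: -146852596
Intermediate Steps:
z(T, n) = 6*T
s(X) = 11/6 (s(X) = 2 + (2 - 1*3)/6 = 2 + (2 - 3)/6 = 2 + (⅙)*(-1) = 2 - ⅙ = 11/6)
(z(38, 29) - 5244)*(29275 + s(-204)) = (6*38 - 5244)*(29275 + 11/6) = (228 - 5244)*(175661/6) = -5016*175661/6 = -146852596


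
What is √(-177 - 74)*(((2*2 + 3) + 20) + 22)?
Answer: 49*I*√251 ≈ 776.31*I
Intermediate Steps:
√(-177 - 74)*(((2*2 + 3) + 20) + 22) = √(-251)*(((4 + 3) + 20) + 22) = (I*√251)*((7 + 20) + 22) = (I*√251)*(27 + 22) = (I*√251)*49 = 49*I*√251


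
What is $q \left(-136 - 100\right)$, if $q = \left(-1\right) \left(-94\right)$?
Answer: $-22184$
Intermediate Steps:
$q = 94$
$q \left(-136 - 100\right) = 94 \left(-136 - 100\right) = 94 \left(-236\right) = -22184$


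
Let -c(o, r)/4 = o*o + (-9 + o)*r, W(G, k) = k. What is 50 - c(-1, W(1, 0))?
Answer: 54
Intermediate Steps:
c(o, r) = -4*o² - 4*r*(-9 + o) (c(o, r) = -4*(o*o + (-9 + o)*r) = -4*(o² + r*(-9 + o)) = -4*o² - 4*r*(-9 + o))
50 - c(-1, W(1, 0)) = 50 - (-4*(-1)² + 36*0 - 4*(-1)*0) = 50 - (-4*1 + 0 + 0) = 50 - (-4 + 0 + 0) = 50 - 1*(-4) = 50 + 4 = 54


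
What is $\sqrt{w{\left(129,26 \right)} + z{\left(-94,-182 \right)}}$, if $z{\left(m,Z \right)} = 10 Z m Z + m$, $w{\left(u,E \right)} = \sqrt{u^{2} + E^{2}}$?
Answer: $\sqrt{-31136654 + \sqrt{17317}} \approx 5580.0 i$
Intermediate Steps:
$w{\left(u,E \right)} = \sqrt{E^{2} + u^{2}}$
$z{\left(m,Z \right)} = m + 10 m Z^{2}$ ($z{\left(m,Z \right)} = 10 Z m Z + m = 10 m Z^{2} + m = m + 10 m Z^{2}$)
$\sqrt{w{\left(129,26 \right)} + z{\left(-94,-182 \right)}} = \sqrt{\sqrt{26^{2} + 129^{2}} - 94 \left(1 + 10 \left(-182\right)^{2}\right)} = \sqrt{\sqrt{676 + 16641} - 94 \left(1 + 10 \cdot 33124\right)} = \sqrt{\sqrt{17317} - 94 \left(1 + 331240\right)} = \sqrt{\sqrt{17317} - 31136654} = \sqrt{-31136654 + \sqrt{17317}}$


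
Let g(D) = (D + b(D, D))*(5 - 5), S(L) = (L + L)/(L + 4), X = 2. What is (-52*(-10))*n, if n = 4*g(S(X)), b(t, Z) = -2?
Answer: 0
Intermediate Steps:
S(L) = 2*L/(4 + L) (S(L) = (2*L)/(4 + L) = 2*L/(4 + L))
g(D) = 0 (g(D) = (D - 2)*(5 - 5) = (-2 + D)*0 = 0)
n = 0 (n = 4*0 = 0)
(-52*(-10))*n = -52*(-10)*0 = 520*0 = 0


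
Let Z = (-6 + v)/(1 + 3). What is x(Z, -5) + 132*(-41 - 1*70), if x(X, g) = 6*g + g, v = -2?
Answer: -14687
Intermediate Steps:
Z = -2 (Z = (-6 - 2)/(1 + 3) = -8/4 = -8*1/4 = -2)
x(X, g) = 7*g
x(Z, -5) + 132*(-41 - 1*70) = 7*(-5) + 132*(-41 - 1*70) = -35 + 132*(-41 - 70) = -35 + 132*(-111) = -35 - 14652 = -14687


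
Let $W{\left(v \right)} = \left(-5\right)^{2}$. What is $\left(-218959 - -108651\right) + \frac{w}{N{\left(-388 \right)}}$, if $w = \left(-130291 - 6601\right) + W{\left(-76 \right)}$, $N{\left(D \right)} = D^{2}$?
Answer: $- \frac{171199427}{1552} \approx -1.1031 \cdot 10^{5}$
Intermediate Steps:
$W{\left(v \right)} = 25$
$w = -136867$ ($w = \left(-130291 - 6601\right) + 25 = -136892 + 25 = -136867$)
$\left(-218959 - -108651\right) + \frac{w}{N{\left(-388 \right)}} = \left(-218959 - -108651\right) - \frac{136867}{\left(-388\right)^{2}} = \left(-218959 + 108651\right) - \frac{136867}{150544} = -110308 - \frac{1411}{1552} = - \frac{171199427}{1552}$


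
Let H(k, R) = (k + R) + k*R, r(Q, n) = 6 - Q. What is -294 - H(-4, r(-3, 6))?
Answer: -263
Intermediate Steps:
H(k, R) = R + k + R*k (H(k, R) = (R + k) + R*k = R + k + R*k)
-294 - H(-4, r(-3, 6)) = -294 - ((6 - 1*(-3)) - 4 + (6 - 1*(-3))*(-4)) = -294 - ((6 + 3) - 4 + (6 + 3)*(-4)) = -294 - (9 - 4 + 9*(-4)) = -294 - (9 - 4 - 36) = -294 - 1*(-31) = -294 + 31 = -263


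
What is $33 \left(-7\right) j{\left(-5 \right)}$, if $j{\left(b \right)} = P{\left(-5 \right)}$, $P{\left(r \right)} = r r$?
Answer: $-5775$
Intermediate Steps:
$P{\left(r \right)} = r^{2}$
$j{\left(b \right)} = 25$ ($j{\left(b \right)} = \left(-5\right)^{2} = 25$)
$33 \left(-7\right) j{\left(-5 \right)} = 33 \left(-7\right) 25 = \left(-231\right) 25 = -5775$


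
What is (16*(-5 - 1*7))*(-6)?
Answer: 1152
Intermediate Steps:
(16*(-5 - 1*7))*(-6) = (16*(-5 - 7))*(-6) = (16*(-12))*(-6) = -192*(-6) = 1152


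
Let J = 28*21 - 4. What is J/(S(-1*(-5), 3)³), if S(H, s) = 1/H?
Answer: 73000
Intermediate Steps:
J = 584 (J = 588 - 4 = 584)
J/(S(-1*(-5), 3)³) = 584/((1/(-1*(-5)))³) = 584/((1/5)³) = 584/((⅕)³) = 584/(1/125) = 584*125 = 73000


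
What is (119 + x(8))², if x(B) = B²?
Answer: 33489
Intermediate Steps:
(119 + x(8))² = (119 + 8²)² = (119 + 64)² = 183² = 33489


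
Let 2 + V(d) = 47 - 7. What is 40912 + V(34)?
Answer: 40950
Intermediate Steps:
V(d) = 38 (V(d) = -2 + (47 - 7) = -2 + 40 = 38)
40912 + V(34) = 40912 + 38 = 40950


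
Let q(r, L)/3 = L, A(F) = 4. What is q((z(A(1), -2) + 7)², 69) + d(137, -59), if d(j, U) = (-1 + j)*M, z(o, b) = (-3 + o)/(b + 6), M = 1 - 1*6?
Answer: -473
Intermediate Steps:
M = -5 (M = 1 - 6 = -5)
z(o, b) = (-3 + o)/(6 + b)
q(r, L) = 3*L
d(j, U) = 5 - 5*j (d(j, U) = (-1 + j)*(-5) = 5 - 5*j)
q((z(A(1), -2) + 7)², 69) + d(137, -59) = 3*69 + (5 - 5*137) = 207 + (5 - 685) = 207 - 680 = -473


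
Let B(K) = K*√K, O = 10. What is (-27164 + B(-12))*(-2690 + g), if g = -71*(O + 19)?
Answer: 129001836 + 113976*I*√3 ≈ 1.29e+8 + 1.9741e+5*I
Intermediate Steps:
B(K) = K^(3/2)
g = -2059 (g = -71*(10 + 19) = -71*29 = -2059)
(-27164 + B(-12))*(-2690 + g) = (-27164 + (-12)^(3/2))*(-2690 - 2059) = (-27164 - 24*I*√3)*(-4749) = 129001836 + 113976*I*√3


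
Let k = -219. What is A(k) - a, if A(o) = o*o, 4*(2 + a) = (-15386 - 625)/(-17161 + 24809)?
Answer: 1467300107/30592 ≈ 47964.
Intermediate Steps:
a = -77195/30592 (a = -2 + ((-15386 - 625)/(-17161 + 24809))/4 = -2 + (-16011/7648)/4 = -2 + (-16011*1/7648)/4 = -2 + (1/4)*(-16011/7648) = -2 - 16011/30592 = -77195/30592 ≈ -2.5234)
A(o) = o**2
A(k) - a = (-219)**2 - 1*(-77195/30592) = 47961 + 77195/30592 = 1467300107/30592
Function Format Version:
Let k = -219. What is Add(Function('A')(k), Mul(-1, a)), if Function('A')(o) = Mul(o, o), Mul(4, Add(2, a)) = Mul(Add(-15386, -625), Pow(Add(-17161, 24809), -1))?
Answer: Rational(1467300107, 30592) ≈ 47964.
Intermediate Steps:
a = Rational(-77195, 30592) (a = Add(-2, Mul(Rational(1, 4), Mul(Add(-15386, -625), Pow(Add(-17161, 24809), -1)))) = Add(-2, Mul(Rational(1, 4), Mul(-16011, Pow(7648, -1)))) = Add(-2, Mul(Rational(1, 4), Mul(-16011, Rational(1, 7648)))) = Add(-2, Mul(Rational(1, 4), Rational(-16011, 7648))) = Add(-2, Rational(-16011, 30592)) = Rational(-77195, 30592) ≈ -2.5234)
Function('A')(o) = Pow(o, 2)
Add(Function('A')(k), Mul(-1, a)) = Add(Pow(-219, 2), Mul(-1, Rational(-77195, 30592))) = Add(47961, Rational(77195, 30592)) = Rational(1467300107, 30592)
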